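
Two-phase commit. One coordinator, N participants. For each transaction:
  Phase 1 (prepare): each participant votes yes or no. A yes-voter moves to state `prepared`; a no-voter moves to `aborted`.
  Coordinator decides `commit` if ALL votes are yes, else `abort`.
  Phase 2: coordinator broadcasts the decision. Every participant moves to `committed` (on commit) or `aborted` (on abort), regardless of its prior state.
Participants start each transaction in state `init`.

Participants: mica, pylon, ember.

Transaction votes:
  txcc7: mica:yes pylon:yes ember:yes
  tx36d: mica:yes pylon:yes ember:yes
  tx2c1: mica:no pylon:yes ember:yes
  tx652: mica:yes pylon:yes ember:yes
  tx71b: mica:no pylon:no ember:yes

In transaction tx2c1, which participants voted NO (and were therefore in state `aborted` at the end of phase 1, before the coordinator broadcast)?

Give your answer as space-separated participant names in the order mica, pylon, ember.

Answer: mica

Derivation:
Txn tx2c1 phase 1: mica no -> aborted; pylon yes -> prepared; ember yes -> prepared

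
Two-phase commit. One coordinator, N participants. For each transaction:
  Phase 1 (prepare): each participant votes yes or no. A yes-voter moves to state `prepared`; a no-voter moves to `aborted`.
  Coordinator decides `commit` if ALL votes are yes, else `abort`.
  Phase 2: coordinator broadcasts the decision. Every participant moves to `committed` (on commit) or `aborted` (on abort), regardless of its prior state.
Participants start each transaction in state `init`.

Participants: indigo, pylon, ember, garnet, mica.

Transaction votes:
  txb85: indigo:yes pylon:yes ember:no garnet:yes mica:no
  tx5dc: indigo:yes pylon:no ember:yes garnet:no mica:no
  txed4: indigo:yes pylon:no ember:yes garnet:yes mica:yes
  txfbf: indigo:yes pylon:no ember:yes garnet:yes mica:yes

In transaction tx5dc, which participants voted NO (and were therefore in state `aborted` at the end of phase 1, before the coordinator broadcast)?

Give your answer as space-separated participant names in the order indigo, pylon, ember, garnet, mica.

Answer: pylon garnet mica

Derivation:
Txn tx5dc phase 1: indigo yes -> prepared; pylon no -> aborted; ember yes -> prepared; garnet no -> aborted; mica no -> aborted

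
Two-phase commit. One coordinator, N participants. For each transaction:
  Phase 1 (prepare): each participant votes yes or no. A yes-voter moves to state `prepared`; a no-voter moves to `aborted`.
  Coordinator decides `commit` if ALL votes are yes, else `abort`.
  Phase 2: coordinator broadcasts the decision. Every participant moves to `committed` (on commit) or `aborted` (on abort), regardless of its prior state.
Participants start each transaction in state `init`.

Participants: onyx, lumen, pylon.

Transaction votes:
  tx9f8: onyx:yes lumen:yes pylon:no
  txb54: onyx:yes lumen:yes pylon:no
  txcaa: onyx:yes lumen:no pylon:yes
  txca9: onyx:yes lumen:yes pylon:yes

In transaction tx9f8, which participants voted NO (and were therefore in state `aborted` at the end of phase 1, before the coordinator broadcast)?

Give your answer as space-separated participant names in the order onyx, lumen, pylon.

Answer: pylon

Derivation:
Txn tx9f8 phase 1: onyx yes -> prepared; lumen yes -> prepared; pylon no -> aborted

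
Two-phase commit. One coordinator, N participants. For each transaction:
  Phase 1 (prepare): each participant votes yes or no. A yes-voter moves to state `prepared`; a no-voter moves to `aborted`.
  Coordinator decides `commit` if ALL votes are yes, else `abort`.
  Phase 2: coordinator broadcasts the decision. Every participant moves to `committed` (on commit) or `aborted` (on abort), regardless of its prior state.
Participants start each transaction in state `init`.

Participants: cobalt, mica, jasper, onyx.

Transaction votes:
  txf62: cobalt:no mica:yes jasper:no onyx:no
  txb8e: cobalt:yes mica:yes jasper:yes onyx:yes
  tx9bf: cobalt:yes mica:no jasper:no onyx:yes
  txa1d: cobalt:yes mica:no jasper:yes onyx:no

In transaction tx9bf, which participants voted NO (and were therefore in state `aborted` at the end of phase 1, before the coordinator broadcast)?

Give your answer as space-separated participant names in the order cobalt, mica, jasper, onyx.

Txn tx9bf phase 1: cobalt yes -> prepared; mica no -> aborted; jasper no -> aborted; onyx yes -> prepared

Answer: mica jasper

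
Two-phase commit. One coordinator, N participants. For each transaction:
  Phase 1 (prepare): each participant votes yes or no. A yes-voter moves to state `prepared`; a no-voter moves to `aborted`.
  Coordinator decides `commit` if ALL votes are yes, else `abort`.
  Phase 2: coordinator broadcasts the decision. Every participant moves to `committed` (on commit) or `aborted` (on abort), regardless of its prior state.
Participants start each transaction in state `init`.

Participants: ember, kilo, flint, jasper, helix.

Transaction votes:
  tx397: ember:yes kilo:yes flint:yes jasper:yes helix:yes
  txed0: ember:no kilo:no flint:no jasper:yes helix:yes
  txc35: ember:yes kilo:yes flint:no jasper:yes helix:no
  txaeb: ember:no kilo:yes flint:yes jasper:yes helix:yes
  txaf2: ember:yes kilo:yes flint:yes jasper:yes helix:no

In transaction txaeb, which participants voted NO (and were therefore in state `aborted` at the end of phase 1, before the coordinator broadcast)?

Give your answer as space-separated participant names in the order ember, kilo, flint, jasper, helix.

Answer: ember

Derivation:
Txn txaeb phase 1: ember no -> aborted; kilo yes -> prepared; flint yes -> prepared; jasper yes -> prepared; helix yes -> prepared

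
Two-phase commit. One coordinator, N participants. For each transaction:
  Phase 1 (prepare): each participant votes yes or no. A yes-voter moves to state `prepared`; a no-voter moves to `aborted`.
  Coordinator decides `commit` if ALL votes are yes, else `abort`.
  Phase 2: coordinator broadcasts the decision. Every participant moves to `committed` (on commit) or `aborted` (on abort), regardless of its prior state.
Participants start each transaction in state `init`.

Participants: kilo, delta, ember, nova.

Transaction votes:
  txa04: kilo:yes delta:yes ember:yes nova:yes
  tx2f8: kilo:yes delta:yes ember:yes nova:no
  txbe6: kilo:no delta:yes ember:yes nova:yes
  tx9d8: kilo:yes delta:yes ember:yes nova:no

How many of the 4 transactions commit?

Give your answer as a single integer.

txa04: all yes -> commit (commits=1)
tx2f8: no from nova -> abort (commits=1)
txbe6: no from kilo -> abort (commits=1)
tx9d8: no from nova -> abort (commits=1)

Answer: 1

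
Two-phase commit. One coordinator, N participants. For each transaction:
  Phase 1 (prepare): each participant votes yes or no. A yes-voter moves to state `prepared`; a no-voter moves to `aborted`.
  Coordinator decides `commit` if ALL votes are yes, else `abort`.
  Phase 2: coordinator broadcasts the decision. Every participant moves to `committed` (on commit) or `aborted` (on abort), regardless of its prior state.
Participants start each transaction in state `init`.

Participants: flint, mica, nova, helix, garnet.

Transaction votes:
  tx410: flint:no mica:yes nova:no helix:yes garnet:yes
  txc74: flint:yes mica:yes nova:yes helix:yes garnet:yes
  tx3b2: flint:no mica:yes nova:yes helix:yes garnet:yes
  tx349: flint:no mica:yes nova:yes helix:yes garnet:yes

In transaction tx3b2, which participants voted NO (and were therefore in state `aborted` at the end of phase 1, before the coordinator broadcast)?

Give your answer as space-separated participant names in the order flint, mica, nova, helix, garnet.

Txn tx3b2 phase 1: flint no -> aborted; mica yes -> prepared; nova yes -> prepared; helix yes -> prepared; garnet yes -> prepared

Answer: flint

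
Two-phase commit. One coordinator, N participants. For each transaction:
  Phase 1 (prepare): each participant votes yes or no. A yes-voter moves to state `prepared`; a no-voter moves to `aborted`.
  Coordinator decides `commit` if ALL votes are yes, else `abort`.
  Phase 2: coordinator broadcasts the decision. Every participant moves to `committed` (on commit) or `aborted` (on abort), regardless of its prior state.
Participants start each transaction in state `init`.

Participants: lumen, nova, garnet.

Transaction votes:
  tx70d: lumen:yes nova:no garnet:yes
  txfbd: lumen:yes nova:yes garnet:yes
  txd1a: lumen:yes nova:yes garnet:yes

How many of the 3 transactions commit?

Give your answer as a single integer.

tx70d: no from nova -> abort (commits=0)
txfbd: all yes -> commit (commits=1)
txd1a: all yes -> commit (commits=2)

Answer: 2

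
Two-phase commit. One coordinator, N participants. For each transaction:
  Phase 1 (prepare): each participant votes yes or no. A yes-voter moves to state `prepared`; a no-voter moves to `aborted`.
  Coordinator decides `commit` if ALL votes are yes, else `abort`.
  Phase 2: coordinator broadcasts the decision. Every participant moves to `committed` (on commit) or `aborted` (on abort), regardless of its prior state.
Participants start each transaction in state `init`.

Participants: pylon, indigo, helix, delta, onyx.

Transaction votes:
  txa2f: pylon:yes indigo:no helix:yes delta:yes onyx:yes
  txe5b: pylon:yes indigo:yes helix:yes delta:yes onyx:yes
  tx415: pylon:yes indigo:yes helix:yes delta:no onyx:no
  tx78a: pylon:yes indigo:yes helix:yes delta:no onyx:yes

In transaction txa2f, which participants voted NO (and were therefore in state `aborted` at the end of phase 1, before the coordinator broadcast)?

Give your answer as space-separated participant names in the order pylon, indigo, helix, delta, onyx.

Answer: indigo

Derivation:
Txn txa2f phase 1: pylon yes -> prepared; indigo no -> aborted; helix yes -> prepared; delta yes -> prepared; onyx yes -> prepared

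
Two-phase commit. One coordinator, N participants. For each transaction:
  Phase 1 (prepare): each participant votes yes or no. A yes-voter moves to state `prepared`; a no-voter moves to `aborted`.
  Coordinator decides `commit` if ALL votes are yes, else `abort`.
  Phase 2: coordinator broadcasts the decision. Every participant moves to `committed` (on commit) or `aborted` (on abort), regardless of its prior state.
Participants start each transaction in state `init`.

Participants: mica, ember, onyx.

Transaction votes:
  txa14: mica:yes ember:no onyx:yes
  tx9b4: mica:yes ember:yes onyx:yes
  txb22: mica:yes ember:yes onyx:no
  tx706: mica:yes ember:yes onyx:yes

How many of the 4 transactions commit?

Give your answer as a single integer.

Answer: 2

Derivation:
txa14: no from ember -> abort (commits=0)
tx9b4: all yes -> commit (commits=1)
txb22: no from onyx -> abort (commits=1)
tx706: all yes -> commit (commits=2)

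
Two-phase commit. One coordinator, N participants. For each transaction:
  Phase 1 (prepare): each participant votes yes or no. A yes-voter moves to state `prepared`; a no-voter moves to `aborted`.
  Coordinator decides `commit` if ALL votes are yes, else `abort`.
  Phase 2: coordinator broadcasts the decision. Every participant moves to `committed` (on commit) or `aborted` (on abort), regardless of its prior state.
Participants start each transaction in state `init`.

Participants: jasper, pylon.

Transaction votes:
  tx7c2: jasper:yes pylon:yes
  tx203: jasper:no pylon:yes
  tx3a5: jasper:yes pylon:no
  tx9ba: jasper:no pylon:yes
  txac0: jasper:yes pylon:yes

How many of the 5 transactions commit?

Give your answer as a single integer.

tx7c2: all yes -> commit (commits=1)
tx203: no from jasper -> abort (commits=1)
tx3a5: no from pylon -> abort (commits=1)
tx9ba: no from jasper -> abort (commits=1)
txac0: all yes -> commit (commits=2)

Answer: 2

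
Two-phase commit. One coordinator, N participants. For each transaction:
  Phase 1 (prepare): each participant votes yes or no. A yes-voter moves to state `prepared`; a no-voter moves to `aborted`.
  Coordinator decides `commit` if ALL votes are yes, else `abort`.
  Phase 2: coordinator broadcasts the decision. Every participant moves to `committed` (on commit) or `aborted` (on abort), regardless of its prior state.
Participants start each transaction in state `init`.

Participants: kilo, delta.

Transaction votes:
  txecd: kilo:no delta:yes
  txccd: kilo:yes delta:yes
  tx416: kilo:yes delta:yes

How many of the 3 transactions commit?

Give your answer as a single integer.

Answer: 2

Derivation:
txecd: no from kilo -> abort (commits=0)
txccd: all yes -> commit (commits=1)
tx416: all yes -> commit (commits=2)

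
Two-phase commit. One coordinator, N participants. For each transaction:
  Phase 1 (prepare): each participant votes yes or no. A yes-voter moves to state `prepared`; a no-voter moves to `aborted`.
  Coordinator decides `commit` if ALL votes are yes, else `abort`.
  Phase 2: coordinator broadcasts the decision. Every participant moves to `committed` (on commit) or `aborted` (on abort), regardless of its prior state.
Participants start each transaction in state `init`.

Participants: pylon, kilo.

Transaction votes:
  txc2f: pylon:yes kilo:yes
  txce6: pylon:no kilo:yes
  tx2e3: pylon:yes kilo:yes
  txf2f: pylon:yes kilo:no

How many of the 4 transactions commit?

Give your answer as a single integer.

txc2f: all yes -> commit (commits=1)
txce6: no from pylon -> abort (commits=1)
tx2e3: all yes -> commit (commits=2)
txf2f: no from kilo -> abort (commits=2)

Answer: 2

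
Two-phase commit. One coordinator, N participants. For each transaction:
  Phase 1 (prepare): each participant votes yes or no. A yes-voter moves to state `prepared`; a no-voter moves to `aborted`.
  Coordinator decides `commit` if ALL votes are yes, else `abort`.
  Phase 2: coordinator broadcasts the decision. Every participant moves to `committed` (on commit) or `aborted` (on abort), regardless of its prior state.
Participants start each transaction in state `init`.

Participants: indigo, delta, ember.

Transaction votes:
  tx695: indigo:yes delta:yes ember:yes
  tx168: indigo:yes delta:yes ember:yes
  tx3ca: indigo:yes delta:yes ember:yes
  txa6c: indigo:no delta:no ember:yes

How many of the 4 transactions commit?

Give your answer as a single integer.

tx695: all yes -> commit (commits=1)
tx168: all yes -> commit (commits=2)
tx3ca: all yes -> commit (commits=3)
txa6c: no from indigo, delta -> abort (commits=3)

Answer: 3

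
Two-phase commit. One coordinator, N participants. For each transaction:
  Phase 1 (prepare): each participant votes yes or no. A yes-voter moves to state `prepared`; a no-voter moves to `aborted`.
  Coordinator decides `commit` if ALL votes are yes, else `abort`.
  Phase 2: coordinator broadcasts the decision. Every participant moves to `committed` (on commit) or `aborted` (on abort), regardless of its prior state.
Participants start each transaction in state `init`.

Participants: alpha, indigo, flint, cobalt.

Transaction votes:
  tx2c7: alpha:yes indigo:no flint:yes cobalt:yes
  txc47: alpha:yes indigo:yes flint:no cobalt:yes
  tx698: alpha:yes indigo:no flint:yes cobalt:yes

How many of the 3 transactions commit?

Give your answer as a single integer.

Answer: 0

Derivation:
tx2c7: no from indigo -> abort (commits=0)
txc47: no from flint -> abort (commits=0)
tx698: no from indigo -> abort (commits=0)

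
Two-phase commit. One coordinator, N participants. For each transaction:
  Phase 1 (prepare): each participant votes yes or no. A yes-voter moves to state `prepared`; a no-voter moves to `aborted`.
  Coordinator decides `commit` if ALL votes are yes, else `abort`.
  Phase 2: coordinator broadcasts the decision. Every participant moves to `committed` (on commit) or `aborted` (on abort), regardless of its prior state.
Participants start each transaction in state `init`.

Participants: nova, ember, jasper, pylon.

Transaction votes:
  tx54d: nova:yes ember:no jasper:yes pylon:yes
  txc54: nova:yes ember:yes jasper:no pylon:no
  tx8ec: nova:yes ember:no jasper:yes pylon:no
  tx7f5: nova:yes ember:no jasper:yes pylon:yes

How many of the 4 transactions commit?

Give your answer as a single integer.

Answer: 0

Derivation:
tx54d: no from ember -> abort (commits=0)
txc54: no from jasper, pylon -> abort (commits=0)
tx8ec: no from ember, pylon -> abort (commits=0)
tx7f5: no from ember -> abort (commits=0)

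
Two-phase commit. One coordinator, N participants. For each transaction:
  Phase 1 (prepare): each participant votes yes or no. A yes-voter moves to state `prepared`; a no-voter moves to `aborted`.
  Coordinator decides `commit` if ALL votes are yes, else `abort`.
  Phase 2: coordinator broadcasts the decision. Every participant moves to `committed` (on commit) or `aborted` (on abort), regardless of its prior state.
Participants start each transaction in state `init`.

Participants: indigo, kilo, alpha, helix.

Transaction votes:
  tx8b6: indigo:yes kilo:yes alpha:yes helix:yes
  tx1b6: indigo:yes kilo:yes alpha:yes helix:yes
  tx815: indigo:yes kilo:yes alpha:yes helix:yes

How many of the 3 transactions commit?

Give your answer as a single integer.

tx8b6: all yes -> commit (commits=1)
tx1b6: all yes -> commit (commits=2)
tx815: all yes -> commit (commits=3)

Answer: 3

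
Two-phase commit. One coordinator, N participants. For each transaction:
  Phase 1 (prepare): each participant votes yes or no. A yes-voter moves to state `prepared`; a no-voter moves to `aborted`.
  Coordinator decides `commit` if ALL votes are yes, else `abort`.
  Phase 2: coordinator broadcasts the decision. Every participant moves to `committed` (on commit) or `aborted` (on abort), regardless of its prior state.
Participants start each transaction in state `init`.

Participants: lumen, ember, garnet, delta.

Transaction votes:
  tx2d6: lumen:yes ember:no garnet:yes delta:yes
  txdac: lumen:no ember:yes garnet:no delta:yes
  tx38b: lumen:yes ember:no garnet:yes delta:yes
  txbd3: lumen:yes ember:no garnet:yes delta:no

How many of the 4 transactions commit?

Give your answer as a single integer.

tx2d6: no from ember -> abort (commits=0)
txdac: no from lumen, garnet -> abort (commits=0)
tx38b: no from ember -> abort (commits=0)
txbd3: no from ember, delta -> abort (commits=0)

Answer: 0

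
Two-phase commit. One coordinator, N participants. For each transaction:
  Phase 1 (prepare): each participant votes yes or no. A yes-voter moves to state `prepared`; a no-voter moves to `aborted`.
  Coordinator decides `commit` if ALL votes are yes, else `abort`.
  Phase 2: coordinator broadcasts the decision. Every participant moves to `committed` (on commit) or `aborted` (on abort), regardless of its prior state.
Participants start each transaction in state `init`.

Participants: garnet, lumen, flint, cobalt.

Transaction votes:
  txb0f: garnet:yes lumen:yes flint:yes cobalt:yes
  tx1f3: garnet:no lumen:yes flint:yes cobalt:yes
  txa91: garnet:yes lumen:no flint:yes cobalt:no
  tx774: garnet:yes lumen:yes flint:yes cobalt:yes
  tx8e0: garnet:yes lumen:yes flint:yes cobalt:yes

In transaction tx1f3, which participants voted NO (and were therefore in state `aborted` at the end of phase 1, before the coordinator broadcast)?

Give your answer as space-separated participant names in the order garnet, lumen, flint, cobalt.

Txn tx1f3 phase 1: garnet no -> aborted; lumen yes -> prepared; flint yes -> prepared; cobalt yes -> prepared

Answer: garnet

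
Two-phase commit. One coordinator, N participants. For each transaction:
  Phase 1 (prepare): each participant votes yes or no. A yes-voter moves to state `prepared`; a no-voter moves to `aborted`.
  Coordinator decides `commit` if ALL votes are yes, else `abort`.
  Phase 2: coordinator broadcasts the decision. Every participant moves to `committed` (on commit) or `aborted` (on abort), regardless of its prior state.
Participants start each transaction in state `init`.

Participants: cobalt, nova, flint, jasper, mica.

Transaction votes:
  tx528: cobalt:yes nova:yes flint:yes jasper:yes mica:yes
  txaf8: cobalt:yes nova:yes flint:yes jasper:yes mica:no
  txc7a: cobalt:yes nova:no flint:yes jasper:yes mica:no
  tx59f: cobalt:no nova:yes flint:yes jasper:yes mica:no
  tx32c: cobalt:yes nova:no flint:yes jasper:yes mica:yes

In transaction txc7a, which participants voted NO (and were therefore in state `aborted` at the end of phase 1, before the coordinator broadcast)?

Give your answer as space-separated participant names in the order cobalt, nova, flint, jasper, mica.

Answer: nova mica

Derivation:
Txn txc7a phase 1: cobalt yes -> prepared; nova no -> aborted; flint yes -> prepared; jasper yes -> prepared; mica no -> aborted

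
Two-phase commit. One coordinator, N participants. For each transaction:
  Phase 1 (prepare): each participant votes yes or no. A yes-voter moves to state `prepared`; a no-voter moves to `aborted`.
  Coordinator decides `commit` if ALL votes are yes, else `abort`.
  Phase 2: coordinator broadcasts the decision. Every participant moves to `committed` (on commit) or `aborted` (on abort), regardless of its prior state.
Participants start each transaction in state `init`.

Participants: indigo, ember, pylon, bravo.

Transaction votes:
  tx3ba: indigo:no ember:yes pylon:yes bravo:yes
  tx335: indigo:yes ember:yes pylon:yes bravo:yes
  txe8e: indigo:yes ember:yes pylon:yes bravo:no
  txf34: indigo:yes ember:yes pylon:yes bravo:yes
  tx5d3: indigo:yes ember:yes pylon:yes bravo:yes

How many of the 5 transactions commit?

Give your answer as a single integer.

tx3ba: no from indigo -> abort (commits=0)
tx335: all yes -> commit (commits=1)
txe8e: no from bravo -> abort (commits=1)
txf34: all yes -> commit (commits=2)
tx5d3: all yes -> commit (commits=3)

Answer: 3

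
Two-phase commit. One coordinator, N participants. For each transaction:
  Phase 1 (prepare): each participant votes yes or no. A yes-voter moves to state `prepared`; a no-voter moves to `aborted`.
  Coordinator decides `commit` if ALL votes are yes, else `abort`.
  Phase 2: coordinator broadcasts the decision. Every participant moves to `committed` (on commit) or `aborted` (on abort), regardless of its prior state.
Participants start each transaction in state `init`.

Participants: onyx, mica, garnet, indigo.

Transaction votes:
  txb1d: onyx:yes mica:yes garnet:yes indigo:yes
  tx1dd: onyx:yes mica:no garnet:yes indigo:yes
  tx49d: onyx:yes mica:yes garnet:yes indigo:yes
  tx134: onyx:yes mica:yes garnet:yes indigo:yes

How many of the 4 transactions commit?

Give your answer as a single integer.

Answer: 3

Derivation:
txb1d: all yes -> commit (commits=1)
tx1dd: no from mica -> abort (commits=1)
tx49d: all yes -> commit (commits=2)
tx134: all yes -> commit (commits=3)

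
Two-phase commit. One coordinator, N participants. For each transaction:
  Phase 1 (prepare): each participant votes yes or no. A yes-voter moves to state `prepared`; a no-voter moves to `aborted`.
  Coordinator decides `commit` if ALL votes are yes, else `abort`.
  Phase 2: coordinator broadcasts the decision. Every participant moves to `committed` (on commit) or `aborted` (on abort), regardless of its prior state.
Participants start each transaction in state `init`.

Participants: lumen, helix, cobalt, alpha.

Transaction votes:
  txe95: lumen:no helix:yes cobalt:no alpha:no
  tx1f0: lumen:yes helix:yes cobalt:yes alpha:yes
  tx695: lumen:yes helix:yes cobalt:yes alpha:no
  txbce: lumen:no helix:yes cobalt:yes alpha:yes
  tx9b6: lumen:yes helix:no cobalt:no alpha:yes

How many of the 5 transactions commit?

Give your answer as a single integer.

Answer: 1

Derivation:
txe95: no from lumen, cobalt, alpha -> abort (commits=0)
tx1f0: all yes -> commit (commits=1)
tx695: no from alpha -> abort (commits=1)
txbce: no from lumen -> abort (commits=1)
tx9b6: no from helix, cobalt -> abort (commits=1)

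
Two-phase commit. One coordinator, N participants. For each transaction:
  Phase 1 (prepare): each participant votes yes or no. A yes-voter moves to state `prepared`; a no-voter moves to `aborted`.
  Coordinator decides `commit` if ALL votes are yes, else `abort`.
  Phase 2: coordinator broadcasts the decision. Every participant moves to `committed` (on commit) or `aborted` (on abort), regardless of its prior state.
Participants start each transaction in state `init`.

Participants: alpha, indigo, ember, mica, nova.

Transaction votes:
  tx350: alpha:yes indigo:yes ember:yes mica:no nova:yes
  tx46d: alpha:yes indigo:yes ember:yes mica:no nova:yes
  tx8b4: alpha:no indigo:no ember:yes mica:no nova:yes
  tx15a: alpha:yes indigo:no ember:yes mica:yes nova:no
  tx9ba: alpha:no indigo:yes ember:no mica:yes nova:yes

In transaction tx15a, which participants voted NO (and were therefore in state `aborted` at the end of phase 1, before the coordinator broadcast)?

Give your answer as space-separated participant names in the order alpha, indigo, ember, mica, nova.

Txn tx15a phase 1: alpha yes -> prepared; indigo no -> aborted; ember yes -> prepared; mica yes -> prepared; nova no -> aborted

Answer: indigo nova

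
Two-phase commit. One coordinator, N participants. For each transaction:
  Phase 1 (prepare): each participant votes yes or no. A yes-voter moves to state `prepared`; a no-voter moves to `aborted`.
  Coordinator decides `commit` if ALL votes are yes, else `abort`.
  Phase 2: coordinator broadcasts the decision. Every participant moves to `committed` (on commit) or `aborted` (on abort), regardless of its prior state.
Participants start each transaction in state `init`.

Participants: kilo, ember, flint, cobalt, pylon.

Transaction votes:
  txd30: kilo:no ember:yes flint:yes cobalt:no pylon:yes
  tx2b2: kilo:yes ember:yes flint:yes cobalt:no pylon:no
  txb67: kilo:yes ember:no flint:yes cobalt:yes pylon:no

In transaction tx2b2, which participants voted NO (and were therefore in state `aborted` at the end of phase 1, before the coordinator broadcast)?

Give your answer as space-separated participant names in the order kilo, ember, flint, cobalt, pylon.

Txn tx2b2 phase 1: kilo yes -> prepared; ember yes -> prepared; flint yes -> prepared; cobalt no -> aborted; pylon no -> aborted

Answer: cobalt pylon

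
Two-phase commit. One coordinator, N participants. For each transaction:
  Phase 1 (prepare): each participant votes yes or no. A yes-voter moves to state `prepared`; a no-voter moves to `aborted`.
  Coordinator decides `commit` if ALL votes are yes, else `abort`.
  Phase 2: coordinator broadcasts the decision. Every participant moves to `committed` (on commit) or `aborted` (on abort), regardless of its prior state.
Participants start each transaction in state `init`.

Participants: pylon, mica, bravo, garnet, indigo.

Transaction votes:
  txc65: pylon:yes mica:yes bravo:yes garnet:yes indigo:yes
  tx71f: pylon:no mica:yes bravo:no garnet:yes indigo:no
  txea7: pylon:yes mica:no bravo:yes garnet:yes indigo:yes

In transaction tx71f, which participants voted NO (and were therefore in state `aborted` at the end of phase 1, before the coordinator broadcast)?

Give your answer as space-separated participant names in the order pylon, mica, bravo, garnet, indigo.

Txn tx71f phase 1: pylon no -> aborted; mica yes -> prepared; bravo no -> aborted; garnet yes -> prepared; indigo no -> aborted

Answer: pylon bravo indigo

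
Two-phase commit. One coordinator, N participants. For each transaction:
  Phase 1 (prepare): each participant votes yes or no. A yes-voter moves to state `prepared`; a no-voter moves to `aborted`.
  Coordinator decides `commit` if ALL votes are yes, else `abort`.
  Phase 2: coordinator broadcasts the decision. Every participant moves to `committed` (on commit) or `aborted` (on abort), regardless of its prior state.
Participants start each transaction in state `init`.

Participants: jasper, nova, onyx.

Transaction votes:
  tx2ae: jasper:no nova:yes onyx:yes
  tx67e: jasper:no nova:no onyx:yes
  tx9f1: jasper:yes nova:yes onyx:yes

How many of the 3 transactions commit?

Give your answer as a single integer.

tx2ae: no from jasper -> abort (commits=0)
tx67e: no from jasper, nova -> abort (commits=0)
tx9f1: all yes -> commit (commits=1)

Answer: 1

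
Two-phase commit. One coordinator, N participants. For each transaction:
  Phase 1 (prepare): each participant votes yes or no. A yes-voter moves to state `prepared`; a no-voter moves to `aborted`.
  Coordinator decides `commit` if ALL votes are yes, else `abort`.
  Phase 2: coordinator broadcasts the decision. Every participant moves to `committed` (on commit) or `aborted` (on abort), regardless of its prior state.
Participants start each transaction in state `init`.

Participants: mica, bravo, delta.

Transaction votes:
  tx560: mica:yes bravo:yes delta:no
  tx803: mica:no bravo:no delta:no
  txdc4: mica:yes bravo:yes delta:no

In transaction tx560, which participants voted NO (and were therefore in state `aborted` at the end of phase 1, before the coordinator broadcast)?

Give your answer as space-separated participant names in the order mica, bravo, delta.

Txn tx560 phase 1: mica yes -> prepared; bravo yes -> prepared; delta no -> aborted

Answer: delta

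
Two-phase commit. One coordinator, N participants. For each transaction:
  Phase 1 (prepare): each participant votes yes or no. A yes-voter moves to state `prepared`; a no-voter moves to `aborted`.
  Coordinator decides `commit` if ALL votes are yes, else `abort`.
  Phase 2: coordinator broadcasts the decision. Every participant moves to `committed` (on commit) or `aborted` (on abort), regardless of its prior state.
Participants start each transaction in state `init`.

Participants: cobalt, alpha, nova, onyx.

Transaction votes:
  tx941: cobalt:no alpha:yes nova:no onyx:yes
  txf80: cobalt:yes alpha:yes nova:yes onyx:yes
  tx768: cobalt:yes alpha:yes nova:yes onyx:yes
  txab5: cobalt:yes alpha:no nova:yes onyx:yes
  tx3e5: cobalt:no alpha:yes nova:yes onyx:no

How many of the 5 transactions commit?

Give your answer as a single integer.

Answer: 2

Derivation:
tx941: no from cobalt, nova -> abort (commits=0)
txf80: all yes -> commit (commits=1)
tx768: all yes -> commit (commits=2)
txab5: no from alpha -> abort (commits=2)
tx3e5: no from cobalt, onyx -> abort (commits=2)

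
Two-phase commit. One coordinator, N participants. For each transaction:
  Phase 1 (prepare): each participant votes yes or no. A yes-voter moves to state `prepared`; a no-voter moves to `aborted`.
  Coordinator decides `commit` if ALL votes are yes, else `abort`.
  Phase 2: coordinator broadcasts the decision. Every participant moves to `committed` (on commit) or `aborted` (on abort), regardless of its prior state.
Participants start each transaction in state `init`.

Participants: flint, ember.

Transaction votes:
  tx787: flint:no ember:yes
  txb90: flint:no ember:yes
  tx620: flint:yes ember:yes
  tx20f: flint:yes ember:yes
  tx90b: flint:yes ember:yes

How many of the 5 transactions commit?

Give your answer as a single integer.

tx787: no from flint -> abort (commits=0)
txb90: no from flint -> abort (commits=0)
tx620: all yes -> commit (commits=1)
tx20f: all yes -> commit (commits=2)
tx90b: all yes -> commit (commits=3)

Answer: 3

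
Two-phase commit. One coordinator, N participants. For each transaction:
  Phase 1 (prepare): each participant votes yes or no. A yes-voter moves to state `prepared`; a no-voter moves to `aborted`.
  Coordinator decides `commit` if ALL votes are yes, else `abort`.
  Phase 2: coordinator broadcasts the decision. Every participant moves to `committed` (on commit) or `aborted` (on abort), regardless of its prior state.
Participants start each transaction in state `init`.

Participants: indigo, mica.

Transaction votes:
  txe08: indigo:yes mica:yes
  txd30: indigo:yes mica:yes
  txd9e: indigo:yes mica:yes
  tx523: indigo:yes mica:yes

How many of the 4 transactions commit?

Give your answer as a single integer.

txe08: all yes -> commit (commits=1)
txd30: all yes -> commit (commits=2)
txd9e: all yes -> commit (commits=3)
tx523: all yes -> commit (commits=4)

Answer: 4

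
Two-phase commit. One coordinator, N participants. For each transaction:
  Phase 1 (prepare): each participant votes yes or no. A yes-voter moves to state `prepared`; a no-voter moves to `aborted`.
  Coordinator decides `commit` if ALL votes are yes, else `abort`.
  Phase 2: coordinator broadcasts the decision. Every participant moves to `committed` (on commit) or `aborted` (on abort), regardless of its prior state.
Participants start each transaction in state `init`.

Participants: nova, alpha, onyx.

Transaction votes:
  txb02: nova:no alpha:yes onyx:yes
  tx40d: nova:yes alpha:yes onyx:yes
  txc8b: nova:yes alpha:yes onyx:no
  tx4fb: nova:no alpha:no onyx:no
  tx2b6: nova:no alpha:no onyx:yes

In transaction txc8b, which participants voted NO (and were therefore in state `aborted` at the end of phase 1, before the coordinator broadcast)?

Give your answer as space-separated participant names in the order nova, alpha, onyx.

Answer: onyx

Derivation:
Txn txc8b phase 1: nova yes -> prepared; alpha yes -> prepared; onyx no -> aborted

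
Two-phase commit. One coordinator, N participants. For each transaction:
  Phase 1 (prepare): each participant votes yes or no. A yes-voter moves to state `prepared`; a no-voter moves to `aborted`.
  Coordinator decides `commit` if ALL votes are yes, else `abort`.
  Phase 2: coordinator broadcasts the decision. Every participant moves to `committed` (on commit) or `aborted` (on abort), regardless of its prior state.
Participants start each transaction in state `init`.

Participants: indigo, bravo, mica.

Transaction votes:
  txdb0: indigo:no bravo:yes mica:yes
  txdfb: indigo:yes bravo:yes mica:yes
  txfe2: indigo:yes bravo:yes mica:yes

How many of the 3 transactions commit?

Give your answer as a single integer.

txdb0: no from indigo -> abort (commits=0)
txdfb: all yes -> commit (commits=1)
txfe2: all yes -> commit (commits=2)

Answer: 2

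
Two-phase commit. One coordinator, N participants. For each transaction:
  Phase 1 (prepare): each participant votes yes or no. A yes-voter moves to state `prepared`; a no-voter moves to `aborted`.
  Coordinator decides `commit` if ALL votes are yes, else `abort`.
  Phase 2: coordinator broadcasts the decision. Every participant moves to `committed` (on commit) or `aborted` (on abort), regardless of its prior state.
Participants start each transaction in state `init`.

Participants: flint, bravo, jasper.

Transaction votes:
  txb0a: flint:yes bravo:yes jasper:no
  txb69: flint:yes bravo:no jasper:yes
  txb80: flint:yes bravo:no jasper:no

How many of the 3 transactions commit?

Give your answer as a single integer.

Answer: 0

Derivation:
txb0a: no from jasper -> abort (commits=0)
txb69: no from bravo -> abort (commits=0)
txb80: no from bravo, jasper -> abort (commits=0)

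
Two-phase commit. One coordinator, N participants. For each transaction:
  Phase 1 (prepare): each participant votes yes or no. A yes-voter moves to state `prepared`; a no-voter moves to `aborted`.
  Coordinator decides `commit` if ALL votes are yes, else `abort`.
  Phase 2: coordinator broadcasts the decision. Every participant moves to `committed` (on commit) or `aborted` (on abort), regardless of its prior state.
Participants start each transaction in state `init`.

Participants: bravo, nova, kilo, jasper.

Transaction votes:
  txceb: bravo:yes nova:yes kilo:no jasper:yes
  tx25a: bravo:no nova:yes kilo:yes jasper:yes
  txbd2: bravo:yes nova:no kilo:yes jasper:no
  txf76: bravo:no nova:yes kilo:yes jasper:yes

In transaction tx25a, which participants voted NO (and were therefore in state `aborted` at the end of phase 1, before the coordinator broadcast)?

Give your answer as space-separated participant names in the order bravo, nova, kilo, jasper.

Answer: bravo

Derivation:
Txn tx25a phase 1: bravo no -> aborted; nova yes -> prepared; kilo yes -> prepared; jasper yes -> prepared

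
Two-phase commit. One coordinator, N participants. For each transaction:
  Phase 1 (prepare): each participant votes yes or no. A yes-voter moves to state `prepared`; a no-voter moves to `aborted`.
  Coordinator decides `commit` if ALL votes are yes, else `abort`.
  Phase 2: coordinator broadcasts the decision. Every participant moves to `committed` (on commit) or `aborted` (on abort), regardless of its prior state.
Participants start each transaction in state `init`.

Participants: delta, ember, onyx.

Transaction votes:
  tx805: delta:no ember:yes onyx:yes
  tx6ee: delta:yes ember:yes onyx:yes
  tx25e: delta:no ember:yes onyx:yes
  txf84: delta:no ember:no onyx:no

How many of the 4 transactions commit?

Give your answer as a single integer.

Answer: 1

Derivation:
tx805: no from delta -> abort (commits=0)
tx6ee: all yes -> commit (commits=1)
tx25e: no from delta -> abort (commits=1)
txf84: no from delta, ember, onyx -> abort (commits=1)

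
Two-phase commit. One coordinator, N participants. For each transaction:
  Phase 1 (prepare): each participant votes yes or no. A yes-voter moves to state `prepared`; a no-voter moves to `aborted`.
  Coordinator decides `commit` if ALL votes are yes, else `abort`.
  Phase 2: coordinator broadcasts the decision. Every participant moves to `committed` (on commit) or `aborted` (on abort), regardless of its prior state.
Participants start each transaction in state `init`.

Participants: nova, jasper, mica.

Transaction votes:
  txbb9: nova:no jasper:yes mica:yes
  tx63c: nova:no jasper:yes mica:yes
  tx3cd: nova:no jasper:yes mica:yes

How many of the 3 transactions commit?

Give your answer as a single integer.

Answer: 0

Derivation:
txbb9: no from nova -> abort (commits=0)
tx63c: no from nova -> abort (commits=0)
tx3cd: no from nova -> abort (commits=0)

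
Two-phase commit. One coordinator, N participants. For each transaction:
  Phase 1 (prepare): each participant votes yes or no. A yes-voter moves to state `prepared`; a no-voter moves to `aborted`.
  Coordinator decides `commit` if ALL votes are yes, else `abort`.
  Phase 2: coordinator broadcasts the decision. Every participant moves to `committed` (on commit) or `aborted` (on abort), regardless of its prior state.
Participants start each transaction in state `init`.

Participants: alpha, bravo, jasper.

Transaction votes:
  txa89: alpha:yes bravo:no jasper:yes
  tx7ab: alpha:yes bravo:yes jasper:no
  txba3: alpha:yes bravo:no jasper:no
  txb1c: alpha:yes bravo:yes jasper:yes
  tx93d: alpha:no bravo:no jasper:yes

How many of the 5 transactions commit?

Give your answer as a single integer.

Answer: 1

Derivation:
txa89: no from bravo -> abort (commits=0)
tx7ab: no from jasper -> abort (commits=0)
txba3: no from bravo, jasper -> abort (commits=0)
txb1c: all yes -> commit (commits=1)
tx93d: no from alpha, bravo -> abort (commits=1)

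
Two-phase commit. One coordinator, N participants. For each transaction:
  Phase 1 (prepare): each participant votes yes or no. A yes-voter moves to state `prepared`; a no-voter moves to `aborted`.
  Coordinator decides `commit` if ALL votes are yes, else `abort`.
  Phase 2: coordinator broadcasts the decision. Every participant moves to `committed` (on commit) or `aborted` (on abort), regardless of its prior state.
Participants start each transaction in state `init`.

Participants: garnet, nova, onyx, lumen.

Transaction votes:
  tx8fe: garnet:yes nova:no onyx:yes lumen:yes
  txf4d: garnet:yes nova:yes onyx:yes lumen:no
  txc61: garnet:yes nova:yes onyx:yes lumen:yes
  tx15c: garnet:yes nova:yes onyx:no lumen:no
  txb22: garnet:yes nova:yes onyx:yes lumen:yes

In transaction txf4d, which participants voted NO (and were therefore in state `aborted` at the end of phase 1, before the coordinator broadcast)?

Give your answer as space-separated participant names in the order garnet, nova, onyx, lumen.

Txn txf4d phase 1: garnet yes -> prepared; nova yes -> prepared; onyx yes -> prepared; lumen no -> aborted

Answer: lumen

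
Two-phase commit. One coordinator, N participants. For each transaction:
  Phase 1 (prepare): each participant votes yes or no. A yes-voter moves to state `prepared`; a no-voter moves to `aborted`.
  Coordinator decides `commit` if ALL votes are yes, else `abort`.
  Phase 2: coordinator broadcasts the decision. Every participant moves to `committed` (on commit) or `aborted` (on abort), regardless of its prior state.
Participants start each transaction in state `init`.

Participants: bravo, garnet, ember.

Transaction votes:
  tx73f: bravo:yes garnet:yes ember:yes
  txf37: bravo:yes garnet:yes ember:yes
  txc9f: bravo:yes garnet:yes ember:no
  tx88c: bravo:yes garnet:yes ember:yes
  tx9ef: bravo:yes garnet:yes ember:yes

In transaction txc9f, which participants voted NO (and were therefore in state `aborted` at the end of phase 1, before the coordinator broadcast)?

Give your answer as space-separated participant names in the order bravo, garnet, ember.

Txn txc9f phase 1: bravo yes -> prepared; garnet yes -> prepared; ember no -> aborted

Answer: ember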